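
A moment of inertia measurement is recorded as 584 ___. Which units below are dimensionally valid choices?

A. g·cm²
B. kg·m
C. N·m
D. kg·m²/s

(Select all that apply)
A

moment of inertia has SI base units: kg * m^2

Checking each option against kg * m^2:
  A. g·cm²: ✓ matches
  B. kg·m: ✗ does not match
  C. N·m: ✗ does not match
  D. kg·m²/s: ✗ does not match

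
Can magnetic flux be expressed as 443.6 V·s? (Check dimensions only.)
Yes

magnetic flux has SI base units: kg * m^2 / (A * s^2)
V·s reduces to the same SI base units, so it is a valid unit for magnetic flux.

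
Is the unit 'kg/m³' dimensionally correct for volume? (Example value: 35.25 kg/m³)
No

volume has SI base units: m^3
kg/m³ does NOT reduce to m^3; a valid unit for volume would be e.g. m³.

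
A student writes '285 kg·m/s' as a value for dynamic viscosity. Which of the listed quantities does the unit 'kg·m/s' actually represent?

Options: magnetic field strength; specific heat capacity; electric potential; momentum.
momentum

dynamic viscosity should have units dimensionally equivalent to kg / (m * s) (e.g. Pa·s).
The given unit 'kg·m/s' reduces to kg * m / s. Of the listed options, that is the dimensionality of momentum.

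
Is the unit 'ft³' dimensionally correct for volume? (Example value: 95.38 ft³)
Yes

volume has SI base units: m^3
ft³ reduces to the same SI base units, so it is a valid unit for volume.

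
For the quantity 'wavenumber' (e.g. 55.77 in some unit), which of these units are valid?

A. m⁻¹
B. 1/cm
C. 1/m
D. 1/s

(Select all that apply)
A, B, C

wavenumber has SI base units: 1 / m

Checking each option against 1 / m:
  A. m⁻¹: ✓ matches
  B. 1/cm: ✓ matches
  C. 1/m: ✓ matches
  D. 1/s: ✗ does not match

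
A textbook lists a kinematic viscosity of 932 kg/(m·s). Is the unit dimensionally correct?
No

kinematic viscosity has SI base units: m^2 / s
kg/(m·s) does NOT reduce to m^2 / s; a valid unit for kinematic viscosity would be e.g. m²/s.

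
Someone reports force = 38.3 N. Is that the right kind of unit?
Yes

force has SI base units: kg * m / s^2
N reduces to the same SI base units, so it is a valid unit for force.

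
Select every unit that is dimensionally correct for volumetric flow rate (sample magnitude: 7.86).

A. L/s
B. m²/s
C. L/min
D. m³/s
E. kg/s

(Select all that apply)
A, C, D

volumetric flow rate has SI base units: m^3 / s

Checking each option against m^3 / s:
  A. L/s: ✓ matches
  B. m²/s: ✗ does not match
  C. L/min: ✓ matches
  D. m³/s: ✓ matches
  E. kg/s: ✗ does not match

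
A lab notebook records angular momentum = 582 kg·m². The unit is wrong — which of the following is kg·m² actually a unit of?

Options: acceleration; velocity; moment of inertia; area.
moment of inertia

angular momentum should have units dimensionally equivalent to kg * m^2 / s (e.g. kg·m²/s).
The given unit 'kg·m²' reduces to kg * m^2. Of the listed options, that is the dimensionality of moment of inertia.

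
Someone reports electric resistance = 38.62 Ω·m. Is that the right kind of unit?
No

electric resistance has SI base units: kg * m^2 / (A^2 * s^3)
Ω·m does NOT reduce to kg * m^2 / (A^2 * s^3); a valid unit for electric resistance would be e.g. Ω.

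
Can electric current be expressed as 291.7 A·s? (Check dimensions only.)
No

electric current has SI base units: A
A·s does NOT reduce to A; a valid unit for electric current would be e.g. A.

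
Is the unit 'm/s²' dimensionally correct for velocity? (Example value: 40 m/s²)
No

velocity has SI base units: m / s
m/s² does NOT reduce to m / s; a valid unit for velocity would be e.g. m/s.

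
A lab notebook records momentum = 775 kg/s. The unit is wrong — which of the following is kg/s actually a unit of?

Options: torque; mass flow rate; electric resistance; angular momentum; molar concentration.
mass flow rate

momentum should have units dimensionally equivalent to kg * m / s (e.g. kg·m/s).
The given unit 'kg/s' reduces to kg / s. Of the listed options, that is the dimensionality of mass flow rate.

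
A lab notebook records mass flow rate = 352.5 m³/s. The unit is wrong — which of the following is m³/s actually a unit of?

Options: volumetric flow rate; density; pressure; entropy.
volumetric flow rate

mass flow rate should have units dimensionally equivalent to kg / s (e.g. kg/s).
The given unit 'm³/s' reduces to m^3 / s. Of the listed options, that is the dimensionality of volumetric flow rate.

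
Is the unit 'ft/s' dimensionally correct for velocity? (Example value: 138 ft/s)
Yes

velocity has SI base units: m / s
ft/s reduces to the same SI base units, so it is a valid unit for velocity.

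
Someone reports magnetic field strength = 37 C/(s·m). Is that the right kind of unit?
Yes

magnetic field strength has SI base units: A / m
C/(s·m) reduces to the same SI base units, so it is a valid unit for magnetic field strength.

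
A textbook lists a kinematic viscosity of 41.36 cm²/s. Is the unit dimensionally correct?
Yes

kinematic viscosity has SI base units: m^2 / s
cm²/s reduces to the same SI base units, so it is a valid unit for kinematic viscosity.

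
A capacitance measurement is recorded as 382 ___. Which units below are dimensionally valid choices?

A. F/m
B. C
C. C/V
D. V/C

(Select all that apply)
C

capacitance has SI base units: A^2 * s^4 / (kg * m^2)

Checking each option against A^2 * s^4 / (kg * m^2):
  A. F/m: ✗ does not match
  B. C: ✗ does not match
  C. C/V: ✓ matches
  D. V/C: ✗ does not match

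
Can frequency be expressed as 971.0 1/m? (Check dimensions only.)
No

frequency has SI base units: 1 / s
1/m does NOT reduce to 1 / s; a valid unit for frequency would be e.g. Hz.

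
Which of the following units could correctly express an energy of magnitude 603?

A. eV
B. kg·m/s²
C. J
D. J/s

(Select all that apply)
A, C

energy has SI base units: kg * m^2 / s^2

Checking each option against kg * m^2 / s^2:
  A. eV: ✓ matches
  B. kg·m/s²: ✗ does not match
  C. J: ✓ matches
  D. J/s: ✗ does not match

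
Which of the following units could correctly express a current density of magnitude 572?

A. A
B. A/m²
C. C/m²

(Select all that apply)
B

current density has SI base units: A / m^2

Checking each option against A / m^2:
  A. A: ✗ does not match
  B. A/m²: ✓ matches
  C. C/m²: ✗ does not match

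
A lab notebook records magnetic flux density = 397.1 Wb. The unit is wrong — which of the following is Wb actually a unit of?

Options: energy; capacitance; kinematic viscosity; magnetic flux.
magnetic flux

magnetic flux density should have units dimensionally equivalent to kg / (A * s^2) (e.g. T).
The given unit 'Wb' reduces to kg * m^2 / (A * s^2). Of the listed options, that is the dimensionality of magnetic flux.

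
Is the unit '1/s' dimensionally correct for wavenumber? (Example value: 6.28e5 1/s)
No

wavenumber has SI base units: 1 / m
1/s does NOT reduce to 1 / m; a valid unit for wavenumber would be e.g. 1/m.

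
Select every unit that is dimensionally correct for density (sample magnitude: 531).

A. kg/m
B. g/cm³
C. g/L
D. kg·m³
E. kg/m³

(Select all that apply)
B, C, E

density has SI base units: kg / m^3

Checking each option against kg / m^3:
  A. kg/m: ✗ does not match
  B. g/cm³: ✓ matches
  C. g/L: ✓ matches
  D. kg·m³: ✗ does not match
  E. kg/m³: ✓ matches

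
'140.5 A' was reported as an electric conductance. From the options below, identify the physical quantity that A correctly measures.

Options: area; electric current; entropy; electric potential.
electric current

electric conductance should have units dimensionally equivalent to A^2 * s^3 / (kg * m^2) (e.g. S).
The given unit 'A' reduces to A. Of the listed options, that is the dimensionality of electric current.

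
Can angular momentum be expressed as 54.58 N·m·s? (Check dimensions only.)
Yes

angular momentum has SI base units: kg * m^2 / s
N·m·s reduces to the same SI base units, so it is a valid unit for angular momentum.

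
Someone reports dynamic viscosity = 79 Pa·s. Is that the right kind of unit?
Yes

dynamic viscosity has SI base units: kg / (m * s)
Pa·s reduces to the same SI base units, so it is a valid unit for dynamic viscosity.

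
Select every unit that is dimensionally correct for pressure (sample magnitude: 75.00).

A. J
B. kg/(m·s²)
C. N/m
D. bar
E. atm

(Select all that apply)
B, D, E

pressure has SI base units: kg / (m * s^2)

Checking each option against kg / (m * s^2):
  A. J: ✗ does not match
  B. kg/(m·s²): ✓ matches
  C. N/m: ✗ does not match
  D. bar: ✓ matches
  E. atm: ✓ matches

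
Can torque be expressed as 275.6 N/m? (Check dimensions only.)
No

torque has SI base units: kg * m^2 / s^2
N/m does NOT reduce to kg * m^2 / s^2; a valid unit for torque would be e.g. N·m.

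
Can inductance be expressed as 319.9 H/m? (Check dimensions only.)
No

inductance has SI base units: kg * m^2 / (A^2 * s^2)
H/m does NOT reduce to kg * m^2 / (A^2 * s^2); a valid unit for inductance would be e.g. H.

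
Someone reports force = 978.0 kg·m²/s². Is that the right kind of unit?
No

force has SI base units: kg * m / s^2
kg·m²/s² does NOT reduce to kg * m / s^2; a valid unit for force would be e.g. N.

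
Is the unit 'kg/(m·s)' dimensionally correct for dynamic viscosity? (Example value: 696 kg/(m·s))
Yes

dynamic viscosity has SI base units: kg / (m * s)
kg/(m·s) reduces to the same SI base units, so it is a valid unit for dynamic viscosity.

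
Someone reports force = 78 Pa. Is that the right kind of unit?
No

force has SI base units: kg * m / s^2
Pa does NOT reduce to kg * m / s^2; a valid unit for force would be e.g. N.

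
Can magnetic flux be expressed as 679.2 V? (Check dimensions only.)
No

magnetic flux has SI base units: kg * m^2 / (A * s^2)
V does NOT reduce to kg * m^2 / (A * s^2); a valid unit for magnetic flux would be e.g. Wb.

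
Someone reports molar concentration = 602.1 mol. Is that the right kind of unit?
No

molar concentration has SI base units: mol / m^3
mol does NOT reduce to mol / m^3; a valid unit for molar concentration would be e.g. mol/m³.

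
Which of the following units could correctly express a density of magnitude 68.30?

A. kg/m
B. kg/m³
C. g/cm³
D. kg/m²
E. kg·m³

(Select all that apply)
B, C

density has SI base units: kg / m^3

Checking each option against kg / m^3:
  A. kg/m: ✗ does not match
  B. kg/m³: ✓ matches
  C. g/cm³: ✓ matches
  D. kg/m²: ✗ does not match
  E. kg·m³: ✗ does not match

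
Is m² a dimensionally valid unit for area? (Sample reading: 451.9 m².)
Yes

area has SI base units: m^2
m² reduces to the same SI base units, so it is a valid unit for area.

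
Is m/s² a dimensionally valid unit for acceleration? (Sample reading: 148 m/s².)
Yes

acceleration has SI base units: m / s^2
m/s² reduces to the same SI base units, so it is a valid unit for acceleration.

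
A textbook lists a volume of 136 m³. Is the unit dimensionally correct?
Yes

volume has SI base units: m^3
m³ reduces to the same SI base units, so it is a valid unit for volume.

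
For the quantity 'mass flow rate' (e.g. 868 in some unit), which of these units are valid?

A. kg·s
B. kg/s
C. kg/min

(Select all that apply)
B, C

mass flow rate has SI base units: kg / s

Checking each option against kg / s:
  A. kg·s: ✗ does not match
  B. kg/s: ✓ matches
  C. kg/min: ✓ matches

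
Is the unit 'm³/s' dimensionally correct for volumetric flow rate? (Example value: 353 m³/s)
Yes

volumetric flow rate has SI base units: m^3 / s
m³/s reduces to the same SI base units, so it is a valid unit for volumetric flow rate.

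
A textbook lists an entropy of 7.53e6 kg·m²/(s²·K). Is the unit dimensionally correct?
Yes

entropy has SI base units: kg * m^2 / (s^2 * K)
kg·m²/(s²·K) reduces to the same SI base units, so it is a valid unit for entropy.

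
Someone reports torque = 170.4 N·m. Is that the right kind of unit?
Yes

torque has SI base units: kg * m^2 / s^2
N·m reduces to the same SI base units, so it is a valid unit for torque.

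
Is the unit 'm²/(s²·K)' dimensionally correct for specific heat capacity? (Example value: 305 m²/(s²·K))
Yes

specific heat capacity has SI base units: m^2 / (s^2 * K)
m²/(s²·K) reduces to the same SI base units, so it is a valid unit for specific heat capacity.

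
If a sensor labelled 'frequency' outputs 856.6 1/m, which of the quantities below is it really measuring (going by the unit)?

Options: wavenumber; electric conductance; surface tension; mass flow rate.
wavenumber

frequency should have units dimensionally equivalent to 1 / s (e.g. Hz).
The given unit '1/m' reduces to 1 / m. Of the listed options, that is the dimensionality of wavenumber.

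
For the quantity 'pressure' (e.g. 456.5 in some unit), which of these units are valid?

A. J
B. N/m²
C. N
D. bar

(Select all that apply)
B, D

pressure has SI base units: kg / (m * s^2)

Checking each option against kg / (m * s^2):
  A. J: ✗ does not match
  B. N/m²: ✓ matches
  C. N: ✗ does not match
  D. bar: ✓ matches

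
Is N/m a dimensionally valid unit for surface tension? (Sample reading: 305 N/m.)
Yes

surface tension has SI base units: kg / s^2
N/m reduces to the same SI base units, so it is a valid unit for surface tension.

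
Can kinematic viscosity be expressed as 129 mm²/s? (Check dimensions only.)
Yes

kinematic viscosity has SI base units: m^2 / s
mm²/s reduces to the same SI base units, so it is a valid unit for kinematic viscosity.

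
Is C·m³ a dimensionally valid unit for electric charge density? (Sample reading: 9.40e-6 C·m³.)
No

electric charge density has SI base units: A * s / m^3
C·m³ does NOT reduce to A * s / m^3; a valid unit for electric charge density would be e.g. C/m³.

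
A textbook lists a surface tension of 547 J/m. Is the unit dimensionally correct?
No

surface tension has SI base units: kg / s^2
J/m does NOT reduce to kg / s^2; a valid unit for surface tension would be e.g. N/m.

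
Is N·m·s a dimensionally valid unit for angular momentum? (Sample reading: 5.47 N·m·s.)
Yes

angular momentum has SI base units: kg * m^2 / s
N·m·s reduces to the same SI base units, so it is a valid unit for angular momentum.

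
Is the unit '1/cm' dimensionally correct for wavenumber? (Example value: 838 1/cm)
Yes

wavenumber has SI base units: 1 / m
1/cm reduces to the same SI base units, so it is a valid unit for wavenumber.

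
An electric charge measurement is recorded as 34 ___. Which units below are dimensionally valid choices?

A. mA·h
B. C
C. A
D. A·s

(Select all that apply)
A, B, D

electric charge has SI base units: A * s

Checking each option against A * s:
  A. mA·h: ✓ matches
  B. C: ✓ matches
  C. A: ✗ does not match
  D. A·s: ✓ matches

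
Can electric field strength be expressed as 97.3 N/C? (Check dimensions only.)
Yes

electric field strength has SI base units: kg * m / (A * s^3)
N/C reduces to the same SI base units, so it is a valid unit for electric field strength.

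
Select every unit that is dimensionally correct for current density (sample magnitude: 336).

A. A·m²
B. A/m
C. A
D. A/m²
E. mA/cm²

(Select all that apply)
D, E

current density has SI base units: A / m^2

Checking each option against A / m^2:
  A. A·m²: ✗ does not match
  B. A/m: ✗ does not match
  C. A: ✗ does not match
  D. A/m²: ✓ matches
  E. mA/cm²: ✓ matches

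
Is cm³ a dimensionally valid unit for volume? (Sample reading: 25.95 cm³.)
Yes

volume has SI base units: m^3
cm³ reduces to the same SI base units, so it is a valid unit for volume.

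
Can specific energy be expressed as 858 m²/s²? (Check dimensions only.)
Yes

specific energy has SI base units: m^2 / s^2
m²/s² reduces to the same SI base units, so it is a valid unit for specific energy.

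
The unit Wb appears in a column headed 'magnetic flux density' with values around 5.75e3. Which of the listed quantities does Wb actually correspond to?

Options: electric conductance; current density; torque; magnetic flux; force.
magnetic flux

magnetic flux density should have units dimensionally equivalent to kg / (A * s^2) (e.g. T).
The given unit 'Wb' reduces to kg * m^2 / (A * s^2). Of the listed options, that is the dimensionality of magnetic flux.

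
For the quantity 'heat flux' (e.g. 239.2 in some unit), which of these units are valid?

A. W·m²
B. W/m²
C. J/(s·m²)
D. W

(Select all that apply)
B, C

heat flux has SI base units: kg / s^3

Checking each option against kg / s^3:
  A. W·m²: ✗ does not match
  B. W/m²: ✓ matches
  C. J/(s·m²): ✓ matches
  D. W: ✗ does not match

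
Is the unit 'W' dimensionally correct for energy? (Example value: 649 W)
No

energy has SI base units: kg * m^2 / s^2
W does NOT reduce to kg * m^2 / s^2; a valid unit for energy would be e.g. J.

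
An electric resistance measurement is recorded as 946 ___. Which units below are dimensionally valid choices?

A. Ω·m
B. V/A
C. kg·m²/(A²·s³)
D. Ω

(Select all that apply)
B, C, D

electric resistance has SI base units: kg * m^2 / (A^2 * s^3)

Checking each option against kg * m^2 / (A^2 * s^3):
  A. Ω·m: ✗ does not match
  B. V/A: ✓ matches
  C. kg·m²/(A²·s³): ✓ matches
  D. Ω: ✓ matches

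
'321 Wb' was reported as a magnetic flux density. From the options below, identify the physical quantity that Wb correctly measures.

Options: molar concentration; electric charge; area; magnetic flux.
magnetic flux

magnetic flux density should have units dimensionally equivalent to kg / (A * s^2) (e.g. T).
The given unit 'Wb' reduces to kg * m^2 / (A * s^2). Of the listed options, that is the dimensionality of magnetic flux.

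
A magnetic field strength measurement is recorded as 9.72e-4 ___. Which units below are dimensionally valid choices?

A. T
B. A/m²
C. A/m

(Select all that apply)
C

magnetic field strength has SI base units: A / m

Checking each option against A / m:
  A. T: ✗ does not match
  B. A/m²: ✗ does not match
  C. A/m: ✓ matches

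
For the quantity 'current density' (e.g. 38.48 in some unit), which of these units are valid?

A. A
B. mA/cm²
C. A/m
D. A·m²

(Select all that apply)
B

current density has SI base units: A / m^2

Checking each option against A / m^2:
  A. A: ✗ does not match
  B. mA/cm²: ✓ matches
  C. A/m: ✗ does not match
  D. A·m²: ✗ does not match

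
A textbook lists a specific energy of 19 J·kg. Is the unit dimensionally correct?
No

specific energy has SI base units: m^2 / s^2
J·kg does NOT reduce to m^2 / s^2; a valid unit for specific energy would be e.g. J/kg.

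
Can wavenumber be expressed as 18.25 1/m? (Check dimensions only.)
Yes

wavenumber has SI base units: 1 / m
1/m reduces to the same SI base units, so it is a valid unit for wavenumber.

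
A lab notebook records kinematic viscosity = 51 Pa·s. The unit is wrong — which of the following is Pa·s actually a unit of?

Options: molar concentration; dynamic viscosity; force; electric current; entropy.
dynamic viscosity

kinematic viscosity should have units dimensionally equivalent to m^2 / s (e.g. m²/s).
The given unit 'Pa·s' reduces to kg / (m * s). Of the listed options, that is the dimensionality of dynamic viscosity.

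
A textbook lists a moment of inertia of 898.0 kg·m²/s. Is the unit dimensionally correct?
No

moment of inertia has SI base units: kg * m^2
kg·m²/s does NOT reduce to kg * m^2; a valid unit for moment of inertia would be e.g. kg·m².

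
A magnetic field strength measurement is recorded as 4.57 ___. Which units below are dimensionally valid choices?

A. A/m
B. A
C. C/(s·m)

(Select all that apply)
A, C

magnetic field strength has SI base units: A / m

Checking each option against A / m:
  A. A/m: ✓ matches
  B. A: ✗ does not match
  C. C/(s·m): ✓ matches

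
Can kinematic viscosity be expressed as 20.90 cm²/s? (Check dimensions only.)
Yes

kinematic viscosity has SI base units: m^2 / s
cm²/s reduces to the same SI base units, so it is a valid unit for kinematic viscosity.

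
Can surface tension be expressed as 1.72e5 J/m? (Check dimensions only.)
No

surface tension has SI base units: kg / s^2
J/m does NOT reduce to kg / s^2; a valid unit for surface tension would be e.g. N/m.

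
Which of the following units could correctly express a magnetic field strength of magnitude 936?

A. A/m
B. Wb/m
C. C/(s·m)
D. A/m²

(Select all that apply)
A, C

magnetic field strength has SI base units: A / m

Checking each option against A / m:
  A. A/m: ✓ matches
  B. Wb/m: ✗ does not match
  C. C/(s·m): ✓ matches
  D. A/m²: ✗ does not match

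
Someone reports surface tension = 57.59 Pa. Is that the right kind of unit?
No

surface tension has SI base units: kg / s^2
Pa does NOT reduce to kg / s^2; a valid unit for surface tension would be e.g. N/m.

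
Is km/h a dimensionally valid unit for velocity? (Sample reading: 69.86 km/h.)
Yes

velocity has SI base units: m / s
km/h reduces to the same SI base units, so it is a valid unit for velocity.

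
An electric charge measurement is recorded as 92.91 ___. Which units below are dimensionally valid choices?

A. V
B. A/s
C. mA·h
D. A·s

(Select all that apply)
C, D

electric charge has SI base units: A * s

Checking each option against A * s:
  A. V: ✗ does not match
  B. A/s: ✗ does not match
  C. mA·h: ✓ matches
  D. A·s: ✓ matches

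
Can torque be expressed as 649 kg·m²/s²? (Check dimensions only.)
Yes

torque has SI base units: kg * m^2 / s^2
kg·m²/s² reduces to the same SI base units, so it is a valid unit for torque.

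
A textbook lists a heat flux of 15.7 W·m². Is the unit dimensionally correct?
No

heat flux has SI base units: kg / s^3
W·m² does NOT reduce to kg / s^3; a valid unit for heat flux would be e.g. W/m².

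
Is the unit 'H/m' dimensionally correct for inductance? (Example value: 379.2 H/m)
No

inductance has SI base units: kg * m^2 / (A^2 * s^2)
H/m does NOT reduce to kg * m^2 / (A^2 * s^2); a valid unit for inductance would be e.g. H.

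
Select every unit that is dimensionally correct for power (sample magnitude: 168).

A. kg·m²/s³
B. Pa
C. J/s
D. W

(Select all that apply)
A, C, D

power has SI base units: kg * m^2 / s^3

Checking each option against kg * m^2 / s^3:
  A. kg·m²/s³: ✓ matches
  B. Pa: ✗ does not match
  C. J/s: ✓ matches
  D. W: ✓ matches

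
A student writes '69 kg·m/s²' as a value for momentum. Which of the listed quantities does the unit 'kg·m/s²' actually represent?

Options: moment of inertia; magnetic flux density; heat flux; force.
force

momentum should have units dimensionally equivalent to kg * m / s (e.g. kg·m/s).
The given unit 'kg·m/s²' reduces to kg * m / s^2. Of the listed options, that is the dimensionality of force.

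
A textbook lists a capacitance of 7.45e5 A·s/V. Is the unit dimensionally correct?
Yes

capacitance has SI base units: A^2 * s^4 / (kg * m^2)
A·s/V reduces to the same SI base units, so it is a valid unit for capacitance.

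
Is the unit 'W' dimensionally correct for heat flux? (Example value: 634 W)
No

heat flux has SI base units: kg / s^3
W does NOT reduce to kg / s^3; a valid unit for heat flux would be e.g. W/m².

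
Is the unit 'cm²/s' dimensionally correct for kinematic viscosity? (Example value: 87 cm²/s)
Yes

kinematic viscosity has SI base units: m^2 / s
cm²/s reduces to the same SI base units, so it is a valid unit for kinematic viscosity.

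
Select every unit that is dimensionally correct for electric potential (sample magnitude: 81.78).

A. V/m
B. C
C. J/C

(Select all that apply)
C

electric potential has SI base units: kg * m^2 / (A * s^3)

Checking each option against kg * m^2 / (A * s^3):
  A. V/m: ✗ does not match
  B. C: ✗ does not match
  C. J/C: ✓ matches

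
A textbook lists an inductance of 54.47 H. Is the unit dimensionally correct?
Yes

inductance has SI base units: kg * m^2 / (A^2 * s^2)
H reduces to the same SI base units, so it is a valid unit for inductance.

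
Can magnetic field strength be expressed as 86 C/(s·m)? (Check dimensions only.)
Yes

magnetic field strength has SI base units: A / m
C/(s·m) reduces to the same SI base units, so it is a valid unit for magnetic field strength.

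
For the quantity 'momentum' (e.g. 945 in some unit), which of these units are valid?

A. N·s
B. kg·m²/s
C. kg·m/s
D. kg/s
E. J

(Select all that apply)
A, C

momentum has SI base units: kg * m / s

Checking each option against kg * m / s:
  A. N·s: ✓ matches
  B. kg·m²/s: ✗ does not match
  C. kg·m/s: ✓ matches
  D. kg/s: ✗ does not match
  E. J: ✗ does not match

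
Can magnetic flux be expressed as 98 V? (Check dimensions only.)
No

magnetic flux has SI base units: kg * m^2 / (A * s^2)
V does NOT reduce to kg * m^2 / (A * s^2); a valid unit for magnetic flux would be e.g. Wb.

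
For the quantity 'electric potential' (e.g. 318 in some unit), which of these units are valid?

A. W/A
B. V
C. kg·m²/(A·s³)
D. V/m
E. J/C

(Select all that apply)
A, B, C, E

electric potential has SI base units: kg * m^2 / (A * s^3)

Checking each option against kg * m^2 / (A * s^3):
  A. W/A: ✓ matches
  B. V: ✓ matches
  C. kg·m²/(A·s³): ✓ matches
  D. V/m: ✗ does not match
  E. J/C: ✓ matches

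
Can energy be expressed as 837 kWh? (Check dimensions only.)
Yes

energy has SI base units: kg * m^2 / s^2
kWh reduces to the same SI base units, so it is a valid unit for energy.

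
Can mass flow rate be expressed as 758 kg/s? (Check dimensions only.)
Yes

mass flow rate has SI base units: kg / s
kg/s reduces to the same SI base units, so it is a valid unit for mass flow rate.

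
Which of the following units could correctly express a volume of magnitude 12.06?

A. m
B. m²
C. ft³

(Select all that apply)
C

volume has SI base units: m^3

Checking each option against m^3:
  A. m: ✗ does not match
  B. m²: ✗ does not match
  C. ft³: ✓ matches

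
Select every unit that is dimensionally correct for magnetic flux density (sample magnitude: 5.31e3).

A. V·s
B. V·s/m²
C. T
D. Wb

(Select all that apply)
B, C

magnetic flux density has SI base units: kg / (A * s^2)

Checking each option against kg / (A * s^2):
  A. V·s: ✗ does not match
  B. V·s/m²: ✓ matches
  C. T: ✓ matches
  D. Wb: ✗ does not match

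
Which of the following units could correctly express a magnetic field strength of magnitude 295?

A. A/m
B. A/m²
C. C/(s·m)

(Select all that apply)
A, C

magnetic field strength has SI base units: A / m

Checking each option against A / m:
  A. A/m: ✓ matches
  B. A/m²: ✗ does not match
  C. C/(s·m): ✓ matches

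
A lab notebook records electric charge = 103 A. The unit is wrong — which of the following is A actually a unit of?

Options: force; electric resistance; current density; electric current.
electric current

electric charge should have units dimensionally equivalent to A * s (e.g. C).
The given unit 'A' reduces to A. Of the listed options, that is the dimensionality of electric current.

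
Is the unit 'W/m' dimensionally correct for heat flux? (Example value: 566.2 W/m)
No

heat flux has SI base units: kg / s^3
W/m does NOT reduce to kg / s^3; a valid unit for heat flux would be e.g. W/m².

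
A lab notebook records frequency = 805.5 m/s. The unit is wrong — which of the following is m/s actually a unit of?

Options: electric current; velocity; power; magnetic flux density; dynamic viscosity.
velocity

frequency should have units dimensionally equivalent to 1 / s (e.g. Hz).
The given unit 'm/s' reduces to m / s. Of the listed options, that is the dimensionality of velocity.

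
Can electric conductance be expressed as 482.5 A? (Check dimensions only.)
No

electric conductance has SI base units: A^2 * s^3 / (kg * m^2)
A does NOT reduce to A^2 * s^3 / (kg * m^2); a valid unit for electric conductance would be e.g. S.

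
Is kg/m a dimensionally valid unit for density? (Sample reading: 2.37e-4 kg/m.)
No

density has SI base units: kg / m^3
kg/m does NOT reduce to kg / m^3; a valid unit for density would be e.g. kg/m³.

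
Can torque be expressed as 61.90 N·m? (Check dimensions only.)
Yes

torque has SI base units: kg * m^2 / s^2
N·m reduces to the same SI base units, so it is a valid unit for torque.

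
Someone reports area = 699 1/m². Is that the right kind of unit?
No

area has SI base units: m^2
1/m² does NOT reduce to m^2; a valid unit for area would be e.g. m².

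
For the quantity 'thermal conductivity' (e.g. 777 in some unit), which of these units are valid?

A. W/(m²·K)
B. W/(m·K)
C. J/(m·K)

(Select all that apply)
B

thermal conductivity has SI base units: kg * m / (s^3 * K)

Checking each option against kg * m / (s^3 * K):
  A. W/(m²·K): ✗ does not match
  B. W/(m·K): ✓ matches
  C. J/(m·K): ✗ does not match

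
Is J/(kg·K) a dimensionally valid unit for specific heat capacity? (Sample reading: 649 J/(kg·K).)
Yes

specific heat capacity has SI base units: m^2 / (s^2 * K)
J/(kg·K) reduces to the same SI base units, so it is a valid unit for specific heat capacity.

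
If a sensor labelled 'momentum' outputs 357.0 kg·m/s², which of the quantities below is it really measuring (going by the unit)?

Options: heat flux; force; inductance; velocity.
force

momentum should have units dimensionally equivalent to kg * m / s (e.g. kg·m/s).
The given unit 'kg·m/s²' reduces to kg * m / s^2. Of the listed options, that is the dimensionality of force.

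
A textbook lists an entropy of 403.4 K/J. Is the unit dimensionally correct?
No

entropy has SI base units: kg * m^2 / (s^2 * K)
K/J does NOT reduce to kg * m^2 / (s^2 * K); a valid unit for entropy would be e.g. J/K.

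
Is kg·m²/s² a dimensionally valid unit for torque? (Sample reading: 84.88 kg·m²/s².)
Yes

torque has SI base units: kg * m^2 / s^2
kg·m²/s² reduces to the same SI base units, so it is a valid unit for torque.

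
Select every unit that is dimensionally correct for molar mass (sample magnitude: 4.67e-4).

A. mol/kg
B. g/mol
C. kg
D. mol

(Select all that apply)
B

molar mass has SI base units: kg / mol

Checking each option against kg / mol:
  A. mol/kg: ✗ does not match
  B. g/mol: ✓ matches
  C. kg: ✗ does not match
  D. mol: ✗ does not match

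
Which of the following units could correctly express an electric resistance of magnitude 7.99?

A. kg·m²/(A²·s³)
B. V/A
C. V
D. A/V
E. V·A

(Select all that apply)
A, B

electric resistance has SI base units: kg * m^2 / (A^2 * s^3)

Checking each option against kg * m^2 / (A^2 * s^3):
  A. kg·m²/(A²·s³): ✓ matches
  B. V/A: ✓ matches
  C. V: ✗ does not match
  D. A/V: ✗ does not match
  E. V·A: ✗ does not match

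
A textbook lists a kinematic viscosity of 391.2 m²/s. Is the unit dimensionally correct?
Yes

kinematic viscosity has SI base units: m^2 / s
m²/s reduces to the same SI base units, so it is a valid unit for kinematic viscosity.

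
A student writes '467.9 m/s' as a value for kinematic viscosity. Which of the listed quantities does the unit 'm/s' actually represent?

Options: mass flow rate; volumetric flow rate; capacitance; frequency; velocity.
velocity

kinematic viscosity should have units dimensionally equivalent to m^2 / s (e.g. m²/s).
The given unit 'm/s' reduces to m / s. Of the listed options, that is the dimensionality of velocity.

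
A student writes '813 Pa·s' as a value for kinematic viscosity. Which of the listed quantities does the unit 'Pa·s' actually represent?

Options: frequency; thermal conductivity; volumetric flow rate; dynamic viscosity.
dynamic viscosity

kinematic viscosity should have units dimensionally equivalent to m^2 / s (e.g. m²/s).
The given unit 'Pa·s' reduces to kg / (m * s). Of the listed options, that is the dimensionality of dynamic viscosity.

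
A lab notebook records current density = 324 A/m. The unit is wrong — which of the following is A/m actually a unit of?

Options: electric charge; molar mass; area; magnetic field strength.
magnetic field strength

current density should have units dimensionally equivalent to A / m^2 (e.g. A/m²).
The given unit 'A/m' reduces to A / m. Of the listed options, that is the dimensionality of magnetic field strength.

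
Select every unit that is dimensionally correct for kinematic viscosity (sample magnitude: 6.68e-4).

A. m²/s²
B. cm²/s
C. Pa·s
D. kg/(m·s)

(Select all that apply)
B

kinematic viscosity has SI base units: m^2 / s

Checking each option against m^2 / s:
  A. m²/s²: ✗ does not match
  B. cm²/s: ✓ matches
  C. Pa·s: ✗ does not match
  D. kg/(m·s): ✗ does not match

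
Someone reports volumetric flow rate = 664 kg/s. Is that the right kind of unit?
No

volumetric flow rate has SI base units: m^3 / s
kg/s does NOT reduce to m^3 / s; a valid unit for volumetric flow rate would be e.g. m³/s.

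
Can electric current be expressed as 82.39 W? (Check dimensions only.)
No

electric current has SI base units: A
W does NOT reduce to A; a valid unit for electric current would be e.g. A.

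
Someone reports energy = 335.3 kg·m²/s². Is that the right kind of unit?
Yes

energy has SI base units: kg * m^2 / s^2
kg·m²/s² reduces to the same SI base units, so it is a valid unit for energy.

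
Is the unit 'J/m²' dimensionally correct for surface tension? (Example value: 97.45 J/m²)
Yes

surface tension has SI base units: kg / s^2
J/m² reduces to the same SI base units, so it is a valid unit for surface tension.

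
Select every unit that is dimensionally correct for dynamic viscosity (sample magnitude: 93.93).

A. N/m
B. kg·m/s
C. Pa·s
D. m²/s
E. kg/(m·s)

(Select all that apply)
C, E

dynamic viscosity has SI base units: kg / (m * s)

Checking each option against kg / (m * s):
  A. N/m: ✗ does not match
  B. kg·m/s: ✗ does not match
  C. Pa·s: ✓ matches
  D. m²/s: ✗ does not match
  E. kg/(m·s): ✓ matches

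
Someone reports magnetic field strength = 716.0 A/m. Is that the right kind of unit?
Yes

magnetic field strength has SI base units: A / m
A/m reduces to the same SI base units, so it is a valid unit for magnetic field strength.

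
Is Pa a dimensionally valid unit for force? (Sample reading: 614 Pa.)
No

force has SI base units: kg * m / s^2
Pa does NOT reduce to kg * m / s^2; a valid unit for force would be e.g. N.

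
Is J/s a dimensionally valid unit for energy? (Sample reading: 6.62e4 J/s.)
No

energy has SI base units: kg * m^2 / s^2
J/s does NOT reduce to kg * m^2 / s^2; a valid unit for energy would be e.g. J.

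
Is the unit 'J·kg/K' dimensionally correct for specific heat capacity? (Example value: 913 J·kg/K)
No

specific heat capacity has SI base units: m^2 / (s^2 * K)
J·kg/K does NOT reduce to m^2 / (s^2 * K); a valid unit for specific heat capacity would be e.g. J/(kg·K).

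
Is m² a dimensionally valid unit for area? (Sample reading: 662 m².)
Yes

area has SI base units: m^2
m² reduces to the same SI base units, so it is a valid unit for area.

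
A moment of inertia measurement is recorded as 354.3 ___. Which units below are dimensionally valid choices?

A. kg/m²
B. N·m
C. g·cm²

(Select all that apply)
C

moment of inertia has SI base units: kg * m^2

Checking each option against kg * m^2:
  A. kg/m²: ✗ does not match
  B. N·m: ✗ does not match
  C. g·cm²: ✓ matches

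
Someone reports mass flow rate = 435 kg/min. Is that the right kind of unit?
Yes

mass flow rate has SI base units: kg / s
kg/min reduces to the same SI base units, so it is a valid unit for mass flow rate.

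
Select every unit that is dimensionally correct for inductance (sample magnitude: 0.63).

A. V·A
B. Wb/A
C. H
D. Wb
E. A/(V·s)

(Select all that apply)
B, C

inductance has SI base units: kg * m^2 / (A^2 * s^2)

Checking each option against kg * m^2 / (A^2 * s^2):
  A. V·A: ✗ does not match
  B. Wb/A: ✓ matches
  C. H: ✓ matches
  D. Wb: ✗ does not match
  E. A/(V·s): ✗ does not match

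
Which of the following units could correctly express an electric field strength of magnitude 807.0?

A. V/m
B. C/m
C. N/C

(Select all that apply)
A, C

electric field strength has SI base units: kg * m / (A * s^3)

Checking each option against kg * m / (A * s^3):
  A. V/m: ✓ matches
  B. C/m: ✗ does not match
  C. N/C: ✓ matches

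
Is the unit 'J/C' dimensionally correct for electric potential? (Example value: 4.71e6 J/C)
Yes

electric potential has SI base units: kg * m^2 / (A * s^3)
J/C reduces to the same SI base units, so it is a valid unit for electric potential.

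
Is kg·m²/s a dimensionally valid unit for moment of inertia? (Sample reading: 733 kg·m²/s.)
No

moment of inertia has SI base units: kg * m^2
kg·m²/s does NOT reduce to kg * m^2; a valid unit for moment of inertia would be e.g. kg·m².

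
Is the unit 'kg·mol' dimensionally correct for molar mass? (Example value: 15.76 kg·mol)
No

molar mass has SI base units: kg / mol
kg·mol does NOT reduce to kg / mol; a valid unit for molar mass would be e.g. kg/mol.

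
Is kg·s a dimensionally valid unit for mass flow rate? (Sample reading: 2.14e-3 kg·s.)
No

mass flow rate has SI base units: kg / s
kg·s does NOT reduce to kg / s; a valid unit for mass flow rate would be e.g. kg/s.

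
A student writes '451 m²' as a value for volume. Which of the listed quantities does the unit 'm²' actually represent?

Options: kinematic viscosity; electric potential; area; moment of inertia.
area

volume should have units dimensionally equivalent to m^3 (e.g. m³).
The given unit 'm²' reduces to m^2. Of the listed options, that is the dimensionality of area.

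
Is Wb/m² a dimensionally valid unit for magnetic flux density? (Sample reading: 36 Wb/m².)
Yes

magnetic flux density has SI base units: kg / (A * s^2)
Wb/m² reduces to the same SI base units, so it is a valid unit for magnetic flux density.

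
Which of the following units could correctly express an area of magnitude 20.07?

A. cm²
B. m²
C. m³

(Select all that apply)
A, B

area has SI base units: m^2

Checking each option against m^2:
  A. cm²: ✓ matches
  B. m²: ✓ matches
  C. m³: ✗ does not match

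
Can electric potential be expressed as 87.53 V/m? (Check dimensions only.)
No

electric potential has SI base units: kg * m^2 / (A * s^3)
V/m does NOT reduce to kg * m^2 / (A * s^3); a valid unit for electric potential would be e.g. V.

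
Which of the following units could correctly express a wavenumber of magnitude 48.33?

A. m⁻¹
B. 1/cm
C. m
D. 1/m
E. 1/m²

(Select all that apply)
A, B, D

wavenumber has SI base units: 1 / m

Checking each option against 1 / m:
  A. m⁻¹: ✓ matches
  B. 1/cm: ✓ matches
  C. m: ✗ does not match
  D. 1/m: ✓ matches
  E. 1/m²: ✗ does not match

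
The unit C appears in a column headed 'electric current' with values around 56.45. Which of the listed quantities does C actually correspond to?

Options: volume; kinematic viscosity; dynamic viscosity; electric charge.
electric charge

electric current should have units dimensionally equivalent to A (e.g. A).
The given unit 'C' reduces to A * s. Of the listed options, that is the dimensionality of electric charge.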